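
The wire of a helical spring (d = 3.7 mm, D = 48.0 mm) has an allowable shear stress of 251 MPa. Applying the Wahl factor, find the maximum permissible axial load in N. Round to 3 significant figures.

C = D/d = 48.0/3.7 = 12.9730
K_W = (4C−1)/(4C−4) + 0.615/C = 50.892/47.892 + 0.0474 = 1.1100
τ_max = K·8FD/(πd³) → F_max = τ_allow·πd³/(8DK)
F_max = 251·π·3.7³/(8·48.0·1.1100) = 39942/426.26 = 93.704 N

93.7 N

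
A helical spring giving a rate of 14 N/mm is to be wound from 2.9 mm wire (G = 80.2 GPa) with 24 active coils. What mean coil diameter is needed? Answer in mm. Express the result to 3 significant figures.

D = (Gd⁴/(8N_a·k))^(1/3) = (80.2×10³·2.9⁴/(8·24·14))^(1/3)
  = (2110.27)^(1/3) = 12.8266 mm

12.8 mm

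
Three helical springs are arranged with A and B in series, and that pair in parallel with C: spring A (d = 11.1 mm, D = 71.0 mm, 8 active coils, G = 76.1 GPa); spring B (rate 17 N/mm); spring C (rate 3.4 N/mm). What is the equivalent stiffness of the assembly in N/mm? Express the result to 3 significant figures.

k_A = Gd⁴/(8D³N_a) = (76.1×10³)(11.1⁴)/(8·71.0³·8) = 50.434 N/mm
Springs A,B series: k_AB = 1/(1/50.434+1/17) = 12.714 N/mm; parallel with C: k_eq = 12.714+3.4 = 16.114 N/mm

16.1 N/mm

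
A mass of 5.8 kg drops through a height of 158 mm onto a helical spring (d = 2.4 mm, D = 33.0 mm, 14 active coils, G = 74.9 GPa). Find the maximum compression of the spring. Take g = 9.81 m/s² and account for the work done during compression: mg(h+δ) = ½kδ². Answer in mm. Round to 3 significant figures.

k = Gd⁴/(8D³N_a) = (74.9×10³)(2.4⁴)/(8·33.0³·14) = 0.6174 N/mm
W = mg = 5.8 × 9.81 = 56.898 N
½kδ² − Wδ − Wh = 0 → δ = (W + √(W² + 2kWh))/k
δ = (56.898 + √(3237.4 + 11100.7))/0.6174 = (56.898 + 119.74)/0.6174 = 286.1 mm

286 mm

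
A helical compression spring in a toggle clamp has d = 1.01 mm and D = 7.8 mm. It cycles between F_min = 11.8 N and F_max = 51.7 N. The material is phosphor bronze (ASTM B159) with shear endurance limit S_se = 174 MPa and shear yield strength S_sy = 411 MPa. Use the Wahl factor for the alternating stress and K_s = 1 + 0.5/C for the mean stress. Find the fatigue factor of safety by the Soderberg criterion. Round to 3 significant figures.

C = D/d = 7.8/1.01 = 7.7228; K_W = (4C−1)/(4C−4)+0.615/C = 1.1912; K_s = 1+0.5/C = 1.0647
F_a = (F_max−F_min)/2 = 19.95 N; F_m = (F_max+F_min)/2 = 31.75 N
τ_a = K_W·8F_aD/(πd³) = 1.1912 × 384.6 = 458.14 MPa
τ_m = K_s·8F_mD/(πd³) = 1.0647 × 612.09 = 651.72 MPa
Soderberg: 1/n_f = τ_a/S_se + τ_m/S_sy = 458.14/174 + 651.72/411 = 2.63298 + 1.58569 = 4.2187
n_f = 1/4.2187 = 0.237

0.237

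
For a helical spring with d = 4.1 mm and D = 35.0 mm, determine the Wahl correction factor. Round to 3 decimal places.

C = D/d = 35.0/4.1 = 8.5366
K_W = (4C−1)/(4C−4) + 0.615/C = 33.146/30.146 + 0.0720 = 1.1716

1.172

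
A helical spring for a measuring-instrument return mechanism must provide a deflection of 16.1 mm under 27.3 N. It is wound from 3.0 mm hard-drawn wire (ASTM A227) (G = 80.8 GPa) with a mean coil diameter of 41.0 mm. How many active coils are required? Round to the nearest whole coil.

Required rate k = F/δ = 27.3/16.1 = 1.6957 N/mm
N_a = Gd⁴/(8D³k) = (80.8×10³ × 3.0⁴)/(8 × 41.0³ × 1.6957)
    = 6.5448e+06 / 934928 = 7 → 7 coils

7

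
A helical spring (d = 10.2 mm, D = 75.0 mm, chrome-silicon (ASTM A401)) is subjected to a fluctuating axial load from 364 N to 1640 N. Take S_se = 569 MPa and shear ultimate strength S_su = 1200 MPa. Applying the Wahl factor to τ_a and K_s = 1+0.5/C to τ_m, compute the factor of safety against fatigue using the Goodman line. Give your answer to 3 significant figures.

2.48

C = D/d = 75.0/10.2 = 7.3529; K_W = (4C−1)/(4C−4)+0.615/C = 1.2017; K_s = 1+0.5/C = 1.0680
F_a = (F_max−F_min)/2 = 638 N; F_m = (F_max+F_min)/2 = 1002 N
τ_a = K_W·8F_aD/(πd³) = 1.2017 × 114.82 = 137.98 MPa
τ_m = K_s·8F_mD/(πd³) = 1.0680 × 180.33 = 192.59 MPa
Goodman: 1/n_f = τ_a/S_se + τ_m/S_su = 137.98/569 + 192.59/1200 = 0.24250 + 0.16049 = 0.40299
n_f = 1/0.40299 = 2.481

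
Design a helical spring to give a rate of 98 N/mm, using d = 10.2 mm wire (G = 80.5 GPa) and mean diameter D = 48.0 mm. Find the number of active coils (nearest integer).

10

N_a = Gd⁴/(8D³k) = (80.5×10³ × 10.2⁴)/(8 × 48.0³ × 98)
    = 8.71358e+08 / 8.67041e+07 = 10.05 → 10 coils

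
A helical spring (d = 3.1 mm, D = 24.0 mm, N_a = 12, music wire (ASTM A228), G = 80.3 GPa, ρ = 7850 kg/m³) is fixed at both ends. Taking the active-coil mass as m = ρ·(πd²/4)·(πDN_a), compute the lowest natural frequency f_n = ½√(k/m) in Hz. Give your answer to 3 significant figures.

161 Hz

k = Gd⁴/(8D³N_a) = (80.3×10³)(3.1⁴)/(8·24.0³·12) = 5.588 N/mm = 5588 N/m
Wire length L = πDN_a = π·24.0·12 = 904.78 mm
m = ρ·(πd²/4)·L = 7850 × 7.5477×10⁻⁶ m² × 0.90478 m = 0.053607 kg
f_n = ½√(k/m) = 0.5·√(5588/0.053607) = 0.5·√(1.0424e+05) = 161.43 Hz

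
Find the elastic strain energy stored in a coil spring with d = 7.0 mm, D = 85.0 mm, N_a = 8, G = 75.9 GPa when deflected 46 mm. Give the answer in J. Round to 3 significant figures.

4.91 J

k = Gd⁴/(8D³N_a) = (75.9×10³)(7.0⁴)/(8·85.0³·8) = 4.6366 N/mm
U = ½kδ² = 0.5 × 4.6366 × 46² = 4905.5 N·mm = 4.9055 J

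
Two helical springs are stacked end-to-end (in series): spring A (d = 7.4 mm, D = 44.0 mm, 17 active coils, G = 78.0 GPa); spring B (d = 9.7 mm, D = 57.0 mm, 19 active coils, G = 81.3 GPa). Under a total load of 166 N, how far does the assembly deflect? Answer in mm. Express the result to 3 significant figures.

14.7 mm

k_A = Gd⁴/(8D³N_a) = (78.0×10³)(7.4⁴)/(8·44.0³·17) = 20.189 N/mm
k_B = Gd⁴/(8D³N_a) = (81.3×10³)(9.7⁴)/(8·57.0³·19) = 25.569 N/mm
Series: 1/k_eq = 1/20.189 + 1/25.569 = 0.088641; k_eq = 11.281 N/mm
δ = F/k_eq = 166/11.281 = 14.714 mm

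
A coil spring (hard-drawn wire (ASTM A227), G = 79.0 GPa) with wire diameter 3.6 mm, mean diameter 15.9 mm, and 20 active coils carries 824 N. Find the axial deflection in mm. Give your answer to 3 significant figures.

k = Gd⁴/(8D³N_a) = (79.0×10³)(3.6⁴)/(8·15.9³·20) = 20.631 N/mm
δ = F/k = 824 / 20.631 = 39.939 mm

39.9 mm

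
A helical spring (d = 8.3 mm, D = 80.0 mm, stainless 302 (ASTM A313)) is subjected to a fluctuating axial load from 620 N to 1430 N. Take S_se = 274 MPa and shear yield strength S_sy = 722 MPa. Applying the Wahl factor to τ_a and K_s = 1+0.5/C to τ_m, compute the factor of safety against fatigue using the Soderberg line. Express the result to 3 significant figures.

0.879

C = D/d = 80.0/8.3 = 9.6386; K_W = (4C−1)/(4C−4)+0.615/C = 1.1506; K_s = 1+0.5/C = 1.0519
F_a = (F_max−F_min)/2 = 405 N; F_m = (F_max+F_min)/2 = 1025 N
τ_a = K_W·8F_aD/(πd³) = 1.1506 × 144.29 = 166.03 MPa
τ_m = K_s·8F_mD/(πd³) = 1.0519 × 365.19 = 384.13 MPa
Soderberg: 1/n_f = τ_a/S_se + τ_m/S_sy = 166.03/274 + 384.13/722 = 0.60595 + 0.53204 = 1.138
n_f = 1/1.138 = 0.8787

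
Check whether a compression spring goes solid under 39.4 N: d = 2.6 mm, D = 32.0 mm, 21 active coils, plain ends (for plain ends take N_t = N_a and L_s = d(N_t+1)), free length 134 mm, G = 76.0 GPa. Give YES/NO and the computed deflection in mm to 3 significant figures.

k = Gd⁴/(8D³N_a) = (76.0×10³)(2.6⁴)/(8·32.0³·21) = 0.63088 N/mm
N_t = 21; L_s = 2.6·22 = 57.2 mm; δ_solid = L₀ − L_s = 134 − 57.2 = 76.8 mm
δ = F/k = 39.4/0.63088 = 62.452 mm
δ < δ_solid → spring does not go solid

NO, δ = 62.5 mm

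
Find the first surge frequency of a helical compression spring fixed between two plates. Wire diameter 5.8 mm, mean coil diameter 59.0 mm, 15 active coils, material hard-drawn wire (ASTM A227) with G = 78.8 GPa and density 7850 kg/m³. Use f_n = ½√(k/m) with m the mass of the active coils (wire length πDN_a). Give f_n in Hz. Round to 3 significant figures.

k = Gd⁴/(8D³N_a) = (78.8×10³)(5.8⁴)/(8·59.0³·15) = 3.6183 N/mm = 3618.3 N/m
Wire length L = πDN_a = π·59.0·15 = 2780.3 mm
m = ρ·(πd²/4)·L = 7850 × 26.421×10⁻⁶ m² × 2.7803 m = 0.57665 kg
f_n = ½√(k/m) = 0.5·√(3618.3/0.57665) = 0.5·√(6274.7) = 39.606 Hz

39.6 Hz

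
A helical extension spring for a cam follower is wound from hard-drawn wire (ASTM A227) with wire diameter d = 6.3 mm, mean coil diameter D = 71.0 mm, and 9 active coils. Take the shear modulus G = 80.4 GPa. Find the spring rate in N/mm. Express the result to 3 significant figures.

k = Gd⁴/(8D³N_a) = (80.4×10³ × 6.3⁴) / (8 × 71.0³ × 9)
  = 1.26654e+08 / 2.57696e+07 = 4.9149 N/mm

4.91 N/mm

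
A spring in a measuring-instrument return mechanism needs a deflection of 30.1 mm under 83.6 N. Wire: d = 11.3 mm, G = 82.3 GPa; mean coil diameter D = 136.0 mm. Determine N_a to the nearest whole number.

24

Required rate k = F/δ = 83.6/30.1 = 2.7774 N/mm
N_a = Gd⁴/(8D³k) = (82.3×10³ × 11.3⁴)/(8 × 136.0³ × 2.7774)
    = 1.34188e+09 / 5.58916e+07 = 24.01 → 24 coils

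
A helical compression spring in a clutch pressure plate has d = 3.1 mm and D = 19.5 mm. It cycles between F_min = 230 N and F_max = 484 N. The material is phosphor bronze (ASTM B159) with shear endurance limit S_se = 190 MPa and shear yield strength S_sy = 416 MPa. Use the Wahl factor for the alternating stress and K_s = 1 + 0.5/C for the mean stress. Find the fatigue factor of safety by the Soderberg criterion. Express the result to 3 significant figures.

0.342

C = D/d = 19.5/3.1 = 6.2903; K_W = (4C−1)/(4C−4)+0.615/C = 1.2395; K_s = 1+0.5/C = 1.0795
F_a = (F_max−F_min)/2 = 127 N; F_m = (F_max+F_min)/2 = 357 N
τ_a = K_W·8F_aD/(πd³) = 1.2395 × 211.69 = 262.39 MPa
τ_m = K_s·8F_mD/(πd³) = 1.0795 × 595.06 = 642.36 MPa
Soderberg: 1/n_f = τ_a/S_se + τ_m/S_sy = 262.39/190 + 642.36/416 = 1.38102 + 1.54412 = 2.9251
n_f = 1/2.9251 = 0.3419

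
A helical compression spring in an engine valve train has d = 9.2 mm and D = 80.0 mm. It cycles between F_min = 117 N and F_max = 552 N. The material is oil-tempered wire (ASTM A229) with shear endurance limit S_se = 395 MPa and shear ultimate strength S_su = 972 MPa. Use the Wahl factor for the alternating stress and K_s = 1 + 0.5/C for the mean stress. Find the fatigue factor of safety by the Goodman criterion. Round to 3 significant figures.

C = D/d = 80.0/9.2 = 8.6957; K_W = (4C−1)/(4C−4)+0.615/C = 1.1682; K_s = 1+0.5/C = 1.0575
F_a = (F_max−F_min)/2 = 217.5 N; F_m = (F_max+F_min)/2 = 334.5 N
τ_a = K_W·8F_aD/(πd³) = 1.1682 × 56.902 = 66.472 MPa
τ_m = K_s·8F_mD/(πd³) = 1.0575 × 87.511 = 92.543 MPa
Goodman: 1/n_f = τ_a/S_se + τ_m/S_su = 66.472/395 + 92.543/972 = 0.16828 + 0.09521 = 0.26349
n_f = 1/0.26349 = 3.795

3.80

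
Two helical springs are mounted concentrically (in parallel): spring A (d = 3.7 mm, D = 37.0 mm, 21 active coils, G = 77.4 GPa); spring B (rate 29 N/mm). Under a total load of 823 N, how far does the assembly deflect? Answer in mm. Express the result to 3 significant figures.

k_A = Gd⁴/(8D³N_a) = (77.4×10³)(3.7⁴)/(8·37.0³·21) = 1.7046 N/mm
Parallel: k_eq = 1.7046 + 29 = 30.705 N/mm
δ = F/k_eq = 823/30.705 = 26.804 mm

26.8 mm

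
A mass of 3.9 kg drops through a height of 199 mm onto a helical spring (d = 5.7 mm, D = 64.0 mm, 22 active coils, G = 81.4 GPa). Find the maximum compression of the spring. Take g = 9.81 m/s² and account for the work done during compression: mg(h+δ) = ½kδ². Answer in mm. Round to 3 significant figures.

k = Gd⁴/(8D³N_a) = (81.4×10³)(5.7⁴)/(8·64.0³·22) = 1.8624 N/mm
W = mg = 3.9 × 9.81 = 38.259 N
½kδ² − Wδ − Wh = 0 → δ = (W + √(W² + 2kWh))/k
δ = (38.259 + √(1463.8 + 28358.8))/1.8624 = (38.259 + 172.69)/1.8624 = 113.27 mm

113 mm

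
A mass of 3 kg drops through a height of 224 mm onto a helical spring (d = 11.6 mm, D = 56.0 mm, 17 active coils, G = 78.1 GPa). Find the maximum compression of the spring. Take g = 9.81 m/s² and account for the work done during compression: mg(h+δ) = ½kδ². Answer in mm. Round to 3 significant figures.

k = Gd⁴/(8D³N_a) = (78.1×10³)(11.6⁴)/(8·56.0³·17) = 59.208 N/mm
W = mg = 3 × 9.81 = 29.43 N
½kδ² − Wδ − Wh = 0 → δ = (W + √(W² + 2kWh))/k
δ = (29.43 + √(866.12 + 780635))/59.208 = (29.43 + 884.03)/59.208 = 15.428 mm

15.4 mm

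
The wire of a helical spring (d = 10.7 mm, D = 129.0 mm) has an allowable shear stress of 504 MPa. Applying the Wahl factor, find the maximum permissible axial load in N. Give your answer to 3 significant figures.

1680 N

C = D/d = 129.0/10.7 = 12.0561
K_W = (4C−1)/(4C−4) + 0.615/C = 47.224/44.224 + 0.0510 = 1.1188
τ_max = K·8FD/(πd³) → F_max = τ_allow·πd³/(8DK)
F_max = 504·π·10.7³/(8·129.0·1.1188) = 1.9397e+06/1154.7 = 1679.9 N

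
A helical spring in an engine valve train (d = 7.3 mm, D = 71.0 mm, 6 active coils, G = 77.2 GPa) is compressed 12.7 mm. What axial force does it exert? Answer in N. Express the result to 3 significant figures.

k = Gd⁴/(8D³N_a) = (77.2×10³)(7.3⁴)/(8·71.0³·6) = 12.761 N/mm
F = k·δ = 12.761 × 12.7 = 162.07 N

162 N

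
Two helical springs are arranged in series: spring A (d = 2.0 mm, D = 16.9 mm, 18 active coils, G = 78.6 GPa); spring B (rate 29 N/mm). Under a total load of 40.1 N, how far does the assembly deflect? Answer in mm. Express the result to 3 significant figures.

k_A = Gd⁴/(8D³N_a) = (78.6×10³)(2.0⁴)/(8·16.9³·18) = 1.8093 N/mm
Series: 1/k_eq = 1/1.8093 + 1/29 = 0.58717; k_eq = 1.7031 N/mm
δ = F/k_eq = 40.1/1.7031 = 23.546 mm

23.5 mm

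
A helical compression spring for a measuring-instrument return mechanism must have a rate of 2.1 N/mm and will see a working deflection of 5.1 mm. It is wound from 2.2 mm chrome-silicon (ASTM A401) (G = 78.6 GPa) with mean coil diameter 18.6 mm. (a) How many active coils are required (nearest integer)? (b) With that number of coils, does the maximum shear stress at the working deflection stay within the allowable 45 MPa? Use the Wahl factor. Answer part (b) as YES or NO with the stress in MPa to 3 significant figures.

(a) 17 coils; (b) NO, τ_max = 56.0 MPa

N_a = Gd⁴/(8D³k) = (78.6×10³)(2.2⁴)/(8·18.6³·2.1) = 17.03 → N_a = 17
Actual rate k = Gd⁴/(8D³·17) = 2.104 N/mm
Working load F = kδ = 2.104·5.1 = 10.73 N
C = 18.6/2.2 = 8.4545; K_W = (4C−1)/(4C−4)+0.615/C = 1.1734
τ_max = K_W·8FD/(πd³) = 1.1734·47.73 = 56.004 MPa
τ_max > 45 MPa → exceeds allowable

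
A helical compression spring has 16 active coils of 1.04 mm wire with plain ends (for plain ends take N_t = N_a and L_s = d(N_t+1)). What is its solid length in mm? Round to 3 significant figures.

17.7 mm

plain ends: N_t = N_a = 16
L_s = d·(N_t+1) = 1.04 × 17 = 17.68 mm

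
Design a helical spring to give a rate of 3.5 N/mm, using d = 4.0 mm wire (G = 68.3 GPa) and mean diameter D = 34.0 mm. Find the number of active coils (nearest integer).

16

N_a = Gd⁴/(8D³k) = (68.3×10³ × 4.0⁴)/(8 × 34.0³ × 3.5)
    = 1.74848e+07 / 1.10051e+06 = 15.89 → 16 coils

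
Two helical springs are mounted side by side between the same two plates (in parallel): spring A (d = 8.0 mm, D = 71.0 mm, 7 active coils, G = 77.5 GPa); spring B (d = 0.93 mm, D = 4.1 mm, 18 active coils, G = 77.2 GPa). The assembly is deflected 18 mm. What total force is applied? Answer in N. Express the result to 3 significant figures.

k_A = Gd⁴/(8D³N_a) = (77.5×10³)(8.0⁴)/(8·71.0³·7) = 15.838 N/mm
k_B = Gd⁴/(8D³N_a) = (77.2×10³)(0.93⁴)/(8·4.1³·18) = 5.8188 N/mm
Parallel: k_eq = 15.838 + 5.8188 = 21.657 N/mm
F = k_eq·δ = 21.657·18 = 389.82 N

390 N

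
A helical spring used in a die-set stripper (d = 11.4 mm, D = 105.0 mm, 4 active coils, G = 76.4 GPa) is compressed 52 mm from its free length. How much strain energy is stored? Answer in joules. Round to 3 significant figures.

47.1 J

k = Gd⁴/(8D³N_a) = (76.4×10³)(11.4⁴)/(8·105.0³·4) = 34.833 N/mm
U = ½kδ² = 0.5 × 34.833 × 52² = 47095 N·mm = 47.095 J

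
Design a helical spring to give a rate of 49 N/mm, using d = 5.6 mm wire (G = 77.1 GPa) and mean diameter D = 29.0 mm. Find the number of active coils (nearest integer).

N_a = Gd⁴/(8D³k) = (77.1×10³ × 5.6⁴)/(8 × 29.0³ × 49)
    = 7.5824e+07 / 9.56049e+06 = 7.931 → 8 coils

8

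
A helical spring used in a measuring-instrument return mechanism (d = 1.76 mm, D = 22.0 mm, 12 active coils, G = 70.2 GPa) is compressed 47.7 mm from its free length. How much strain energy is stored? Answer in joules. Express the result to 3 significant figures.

0.750 J

k = Gd⁴/(8D³N_a) = (70.2×10³)(1.76⁴)/(8·22.0³·12) = 0.65894 N/mm
U = ½kδ² = 0.5 × 0.65894 × 47.7² = 749.64 N·mm = 0.74964 J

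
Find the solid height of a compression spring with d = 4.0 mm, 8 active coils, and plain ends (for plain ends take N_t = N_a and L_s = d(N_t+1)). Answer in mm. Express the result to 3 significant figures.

plain ends: N_t = N_a = 8
L_s = d·(N_t+1) = 4.0 × 9 = 36 mm

36.0 mm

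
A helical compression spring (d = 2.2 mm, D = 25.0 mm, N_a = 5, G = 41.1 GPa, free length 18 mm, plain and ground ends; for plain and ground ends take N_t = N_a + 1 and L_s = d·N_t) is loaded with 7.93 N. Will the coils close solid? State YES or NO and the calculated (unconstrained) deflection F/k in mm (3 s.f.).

YES, δ = 5.15 mm

k = Gd⁴/(8D³N_a) = (41.1×10³)(2.2⁴)/(8·25.0³·5) = 1.5405 N/mm
N_t = 6; L_s = 2.2·6 = 13.2 mm; δ_solid = L₀ − L_s = 18 − 13.2 = 4.8 mm
δ = F/k = 7.93/1.5405 = 5.1478 mm
δ ≥ δ_solid → spring goes solid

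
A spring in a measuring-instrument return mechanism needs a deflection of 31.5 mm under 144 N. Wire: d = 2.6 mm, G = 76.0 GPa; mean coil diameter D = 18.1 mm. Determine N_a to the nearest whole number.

16

Required rate k = F/δ = 144/31.5 = 4.5714 N/mm
N_a = Gd⁴/(8D³k) = (76.0×10³ × 2.6⁴)/(8 × 18.1³ × 4.5714)
    = 3.47302e+06 / 216859 = 16.02 → 16 coils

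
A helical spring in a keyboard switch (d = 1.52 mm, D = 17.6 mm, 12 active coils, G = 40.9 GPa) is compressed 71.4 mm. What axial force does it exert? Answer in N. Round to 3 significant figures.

k = Gd⁴/(8D³N_a) = (40.9×10³)(1.52⁴)/(8·17.6³·12) = 0.41715 N/mm
F = k·δ = 0.41715 × 71.4 = 29.784 N

29.8 N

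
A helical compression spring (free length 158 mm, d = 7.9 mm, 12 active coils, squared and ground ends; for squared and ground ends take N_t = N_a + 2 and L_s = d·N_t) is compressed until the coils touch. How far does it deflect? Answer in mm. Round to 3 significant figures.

N_t = 14; L_s = 7.9·14 = 110.6 mm
δ_solid = L₀ − L_s = 158 − 110.6 = 47.4 mm

47.4 mm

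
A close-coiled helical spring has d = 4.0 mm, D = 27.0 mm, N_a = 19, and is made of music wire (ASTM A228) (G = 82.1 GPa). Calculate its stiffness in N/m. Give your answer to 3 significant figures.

k = Gd⁴/(8D³N_a) = (82.1×10³ × 4.0⁴) / (8 × 27.0³ × 19)
  = 2.10176e+07 / 2.99182e+06 = 7.025 N/mm = 7025 N/m

7030 N/m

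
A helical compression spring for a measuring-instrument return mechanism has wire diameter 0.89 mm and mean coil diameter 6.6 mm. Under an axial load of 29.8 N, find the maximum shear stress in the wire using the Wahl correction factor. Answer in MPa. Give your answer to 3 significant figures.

Spring index C = D/d = 6.6/0.89 = 7.4157
K_W = (4C−1)/(4C−4) + 0.615/C = 28.663/25.663 + 0.0829 = 1.1998
τ₀ = 8FD/(πd³) = 8·29.8·6.6/(π·0.89³) = 1573.44/2.2147 = 710.44 MPa
τ_max = K·τ₀ = 1.1998 × 710.44 = 852.41 MPa

852 MPa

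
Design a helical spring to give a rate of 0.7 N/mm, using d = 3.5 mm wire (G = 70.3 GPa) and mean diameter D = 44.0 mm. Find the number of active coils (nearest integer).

N_a = Gd⁴/(8D³k) = (70.3×10³ × 3.5⁴)/(8 × 44.0³ × 0.7)
    = 1.05494e+07 / 477030 = 22.11 → 22 coils

22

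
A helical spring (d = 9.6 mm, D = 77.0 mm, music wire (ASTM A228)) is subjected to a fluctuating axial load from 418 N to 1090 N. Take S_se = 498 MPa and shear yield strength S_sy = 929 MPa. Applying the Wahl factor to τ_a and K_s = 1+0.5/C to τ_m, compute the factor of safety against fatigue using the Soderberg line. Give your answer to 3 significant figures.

C = D/d = 77.0/9.6 = 8.0208; K_W = (4C−1)/(4C−4)+0.615/C = 1.1835; K_s = 1+0.5/C = 1.0623
F_a = (F_max−F_min)/2 = 336 N; F_m = (F_max+F_min)/2 = 754 N
τ_a = K_W·8F_aD/(πd³) = 1.1835 × 74.466 = 88.13 MPa
τ_m = K_s·8F_mD/(πd³) = 1.0623 × 167.1 = 177.52 MPa
Soderberg: 1/n_f = τ_a/S_se + τ_m/S_sy = 88.13/498 + 177.52/929 = 0.17697 + 0.19109 = 0.36806
n_f = 1/0.36806 = 2.717

2.72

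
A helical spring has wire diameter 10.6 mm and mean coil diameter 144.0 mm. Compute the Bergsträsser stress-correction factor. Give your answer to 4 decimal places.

1.0974

C = D/d = 144.0/10.6 = 13.5849
K_B = (4C+2)/(4C−3) = 56.340/51.340 = 1.0974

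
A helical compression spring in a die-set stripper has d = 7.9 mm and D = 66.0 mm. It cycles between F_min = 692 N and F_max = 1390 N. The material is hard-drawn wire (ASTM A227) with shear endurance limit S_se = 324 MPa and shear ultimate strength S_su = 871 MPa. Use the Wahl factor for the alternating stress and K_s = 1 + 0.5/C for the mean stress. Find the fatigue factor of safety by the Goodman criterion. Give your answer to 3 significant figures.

1.16

C = D/d = 66.0/7.9 = 8.3544; K_W = (4C−1)/(4C−4)+0.615/C = 1.1756; K_s = 1+0.5/C = 1.0598
F_a = (F_max−F_min)/2 = 349 N; F_m = (F_max+F_min)/2 = 1041 N
τ_a = K_W·8F_aD/(πd³) = 1.1756 × 118.97 = 139.86 MPa
τ_m = K_s·8F_mD/(πd³) = 1.0598 × 354.86 = 376.09 MPa
Goodman: 1/n_f = τ_a/S_se + τ_m/S_su = 139.86/324 + 376.09/871 = 0.43166 + 0.43180 = 0.86345
n_f = 1/0.86345 = 1.158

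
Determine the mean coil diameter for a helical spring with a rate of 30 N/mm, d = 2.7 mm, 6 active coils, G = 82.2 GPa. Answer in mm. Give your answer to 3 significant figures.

14.5 mm

D = (Gd⁴/(8N_a·k))^(1/3) = (82.2×10³·2.7⁴/(8·6·30))^(1/3)
  = (3033.64)^(1/3) = 14.4762 mm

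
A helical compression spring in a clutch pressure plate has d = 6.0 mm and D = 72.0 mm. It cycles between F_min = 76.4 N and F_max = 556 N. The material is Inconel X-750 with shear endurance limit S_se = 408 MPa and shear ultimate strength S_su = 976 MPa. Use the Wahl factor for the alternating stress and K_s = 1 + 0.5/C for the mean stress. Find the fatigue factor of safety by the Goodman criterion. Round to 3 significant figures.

1.18

C = D/d = 72.0/6.0 = 12.0000; K_W = (4C−1)/(4C−4)+0.615/C = 1.1194; K_s = 1+0.5/C = 1.0417
F_a = (F_max−F_min)/2 = 239.8 N; F_m = (F_max+F_min)/2 = 316.2 N
τ_a = K_W·8F_aD/(πd³) = 1.1194 × 203.55 = 227.86 MPa
τ_m = K_s·8F_mD/(πd³) = 1.0417 × 268.4 = 279.58 MPa
Goodman: 1/n_f = τ_a/S_se + τ_m/S_su = 227.86/408 + 279.58/976 = 0.55848 + 0.28646 = 0.84493
n_f = 1/0.84493 = 1.184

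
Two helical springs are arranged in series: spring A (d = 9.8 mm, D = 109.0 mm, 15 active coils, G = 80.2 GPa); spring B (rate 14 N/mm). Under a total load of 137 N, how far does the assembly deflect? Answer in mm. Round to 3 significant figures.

38.6 mm

k_A = Gd⁴/(8D³N_a) = (80.2×10³)(9.8⁴)/(8·109.0³·15) = 4.7601 N/mm
Series: 1/k_eq = 1/4.7601 + 1/14 = 0.28151; k_eq = 3.5523 N/mm
δ = F/k_eq = 137/3.5523 = 38.566 mm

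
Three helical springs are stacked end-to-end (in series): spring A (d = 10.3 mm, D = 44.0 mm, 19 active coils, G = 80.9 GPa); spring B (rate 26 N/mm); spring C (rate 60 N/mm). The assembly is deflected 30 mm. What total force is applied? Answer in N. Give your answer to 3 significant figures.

433 N

k_A = Gd⁴/(8D³N_a) = (80.9×10³)(10.3⁴)/(8·44.0³·19) = 70.323 N/mm
Series: 1/k_eq = 1/70.323 + 1/26 + 1/60 = 0.069348; k_eq = 14.42 N/mm
F = k_eq·δ = 14.42·30 = 432.6 N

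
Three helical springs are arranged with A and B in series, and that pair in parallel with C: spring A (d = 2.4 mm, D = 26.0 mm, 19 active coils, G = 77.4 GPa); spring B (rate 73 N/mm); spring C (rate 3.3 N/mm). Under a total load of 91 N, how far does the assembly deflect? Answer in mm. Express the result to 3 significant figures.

k_A = Gd⁴/(8D³N_a) = (77.4×10³)(2.4⁴)/(8·26.0³·19) = 0.96122 N/mm
Springs A,B series: k_AB = 1/(1/0.96122+1/73) = 0.94873 N/mm; parallel with C: k_eq = 0.94873+3.3 = 4.2487 N/mm
δ = F/k_eq = 91/4.2487 = 21.418 mm

21.4 mm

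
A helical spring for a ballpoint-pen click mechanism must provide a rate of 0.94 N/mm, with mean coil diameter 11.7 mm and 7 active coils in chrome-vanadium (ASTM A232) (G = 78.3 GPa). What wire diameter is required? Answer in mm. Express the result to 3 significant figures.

1.02 mm

d = (8D³N_a·k / G)^(1/4) = (8·11.7³·7·0.94 / (78.3×10³))^0.25
  = (1.0767)^0.25 = 1.0187 mm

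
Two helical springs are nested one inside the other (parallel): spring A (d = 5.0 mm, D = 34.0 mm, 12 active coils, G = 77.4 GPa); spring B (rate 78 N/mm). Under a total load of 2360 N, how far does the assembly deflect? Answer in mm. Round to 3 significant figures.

k_A = Gd⁴/(8D³N_a) = (77.4×10³)(5.0⁴)/(8·34.0³·12) = 12.821 N/mm
Parallel: k_eq = 12.821 + 78 = 90.821 N/mm
δ = F/k_eq = 2360/90.821 = 25.985 mm

26.0 mm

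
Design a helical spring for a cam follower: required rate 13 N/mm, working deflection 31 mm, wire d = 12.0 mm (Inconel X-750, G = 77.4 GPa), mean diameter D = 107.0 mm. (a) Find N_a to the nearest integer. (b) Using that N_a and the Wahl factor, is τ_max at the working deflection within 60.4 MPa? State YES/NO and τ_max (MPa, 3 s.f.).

(a) 13 coils; (b) NO, τ_max = 71.7 MPa

N_a = Gd⁴/(8D³k) = (77.4×10³)(12.0⁴)/(8·107.0³·13) = 12.6 → N_a = 13
Actual rate k = Gd⁴/(8D³·13) = 12.597 N/mm
Working load F = kδ = 12.597·31 = 390.52 N
C = 107.0/12.0 = 8.9167; K_W = (4C−1)/(4C−4)+0.615/C = 1.1637
τ_max = K_W·8FD/(πd³) = 1.1637·61.578 = 71.658 MPa
τ_max > 60.4 MPa → exceeds allowable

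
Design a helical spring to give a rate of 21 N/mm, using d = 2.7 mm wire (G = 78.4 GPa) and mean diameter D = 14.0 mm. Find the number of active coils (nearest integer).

N_a = Gd⁴/(8D³k) = (78.4×10³ × 2.7⁴)/(8 × 14.0³ × 21)
    = 4.1665e+06 / 460992 = 9.038 → 9 coils

9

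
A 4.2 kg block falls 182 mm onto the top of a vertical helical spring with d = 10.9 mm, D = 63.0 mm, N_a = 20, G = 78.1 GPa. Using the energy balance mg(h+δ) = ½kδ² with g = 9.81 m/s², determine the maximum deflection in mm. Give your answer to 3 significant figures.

k = Gd⁴/(8D³N_a) = (78.1×10³)(10.9⁴)/(8·63.0³·20) = 27.556 N/mm
W = mg = 4.2 × 9.81 = 41.202 N
½kδ² − Wδ − Wh = 0 → δ = (W + √(W² + 2kWh))/k
δ = (41.202 + √(1697.6 + 413271))/27.556 = (41.202 + 644.18)/27.556 = 24.872 mm

24.9 mm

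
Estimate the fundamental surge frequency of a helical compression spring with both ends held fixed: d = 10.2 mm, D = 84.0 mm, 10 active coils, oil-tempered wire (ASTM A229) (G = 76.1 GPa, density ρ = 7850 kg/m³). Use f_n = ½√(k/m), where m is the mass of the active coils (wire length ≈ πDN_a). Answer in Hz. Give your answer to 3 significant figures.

50.7 Hz

k = Gd⁴/(8D³N_a) = (76.1×10³)(10.2⁴)/(8·84.0³·10) = 17.372 N/mm = 17372 N/m
Wire length L = πDN_a = π·84.0·10 = 2638.9 mm
m = ρ·(πd²/4)·L = 7850 × 81.713×10⁻⁶ m² × 2.6389 m = 1.6927 kg
f_n = ½√(k/m) = 0.5·√(17372/1.6927) = 0.5·√(10263) = 50.653 Hz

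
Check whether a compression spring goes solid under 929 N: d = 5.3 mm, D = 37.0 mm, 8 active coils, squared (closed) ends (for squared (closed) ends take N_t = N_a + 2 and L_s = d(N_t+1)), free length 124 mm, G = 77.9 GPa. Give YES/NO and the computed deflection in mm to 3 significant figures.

NO, δ = 49.0 mm

k = Gd⁴/(8D³N_a) = (77.9×10³)(5.3⁴)/(8·37.0³·8) = 18.961 N/mm
N_t = 10; L_s = 5.3·11 = 58.3 mm; δ_solid = L₀ − L_s = 124 − 58.3 = 65.7 mm
δ = F/k = 929/18.961 = 48.996 mm
δ < δ_solid → spring does not go solid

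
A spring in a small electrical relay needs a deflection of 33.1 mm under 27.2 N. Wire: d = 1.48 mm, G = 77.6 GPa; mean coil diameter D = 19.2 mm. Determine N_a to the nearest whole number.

Required rate k = F/δ = 27.2/33.1 = 0.82175 N/mm
N_a = Gd⁴/(8D³k) = (77.6×10³ × 1.48⁴)/(8 × 19.2³ × 0.82175)
    = 372313 / 46530.2 = 8.002 → 8 coils

8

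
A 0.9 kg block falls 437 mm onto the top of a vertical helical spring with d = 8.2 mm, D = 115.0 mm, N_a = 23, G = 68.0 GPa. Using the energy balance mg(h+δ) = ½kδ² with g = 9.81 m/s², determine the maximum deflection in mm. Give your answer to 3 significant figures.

92.2 mm

k = Gd⁴/(8D³N_a) = (68.0×10³)(8.2⁴)/(8·115.0³·23) = 1.0986 N/mm
W = mg = 0.9 × 9.81 = 8.829 N
½kδ² − Wδ − Wh = 0 → δ = (W + √(W² + 2kWh))/k
δ = (8.829 + √(77.951 + 8477.66))/1.0986 = (8.829 + 92.497)/1.0986 = 92.229 mm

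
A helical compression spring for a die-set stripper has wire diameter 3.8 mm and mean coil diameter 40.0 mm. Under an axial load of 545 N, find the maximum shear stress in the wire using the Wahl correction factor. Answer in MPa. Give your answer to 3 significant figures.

1150 MPa

Spring index C = D/d = 40.0/3.8 = 10.5263
K_W = (4C−1)/(4C−4) + 0.615/C = 41.105/38.105 + 0.0584 = 1.1372
τ₀ = 8FD/(πd³) = 8·545·40.0/(π·3.8³) = 174400/172.39 = 1011.7 MPa
τ_max = K·τ₀ = 1.1372 × 1011.7 = 1150.4 MPa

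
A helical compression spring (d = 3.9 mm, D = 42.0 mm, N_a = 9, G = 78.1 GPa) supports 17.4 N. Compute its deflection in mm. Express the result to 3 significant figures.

k = Gd⁴/(8D³N_a) = (78.1×10³)(3.9⁴)/(8·42.0³·9) = 3.3871 N/mm
δ = F/k = 17.4 / 3.3871 = 5.1371 mm

5.14 mm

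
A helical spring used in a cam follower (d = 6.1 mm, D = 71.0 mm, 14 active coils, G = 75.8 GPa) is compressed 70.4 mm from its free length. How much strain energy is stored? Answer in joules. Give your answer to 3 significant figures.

k = Gd⁴/(8D³N_a) = (75.8×10³)(6.1⁴)/(8·71.0³·14) = 2.6182 N/mm
U = ½kδ² = 0.5 × 2.6182 × 70.4² = 6488 N·mm = 6.488 J

6.49 J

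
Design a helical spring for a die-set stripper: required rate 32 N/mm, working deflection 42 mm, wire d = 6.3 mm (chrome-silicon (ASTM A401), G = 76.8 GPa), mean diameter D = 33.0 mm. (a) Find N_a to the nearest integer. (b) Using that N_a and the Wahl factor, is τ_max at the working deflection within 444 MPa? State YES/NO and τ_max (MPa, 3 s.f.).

N_a = Gd⁴/(8D³k) = (76.8×10³)(6.3⁴)/(8·33.0³·32) = 13.15 → N_a = 13
Actual rate k = Gd⁴/(8D³·13) = 32.37 N/mm
Working load F = kδ = 32.37·42 = 1359.6 N
C = 33.0/6.3 = 5.2381; K_W = (4C−1)/(4C−4)+0.615/C = 1.2944
τ_max = K_W·8FD/(πd³) = 1.2944·456.91 = 591.41 MPa
τ_max > 444 MPa → exceeds allowable

(a) 13 coils; (b) NO, τ_max = 591 MPa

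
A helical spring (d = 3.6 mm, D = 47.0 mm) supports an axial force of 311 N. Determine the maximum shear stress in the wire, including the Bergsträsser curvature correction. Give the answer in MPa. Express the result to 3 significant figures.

Spring index C = D/d = 47.0/3.6 = 13.0556
K_B = (4C+2)/(4C−3) = 54.222/49.222 = 1.1016
τ₀ = 8FD/(πd³) = 8·311·47.0/(π·3.6³) = 116936/146.57 = 797.79 MPa
τ_max = K·τ₀ = 1.1016 × 797.79 = 878.83 MPa

879 MPa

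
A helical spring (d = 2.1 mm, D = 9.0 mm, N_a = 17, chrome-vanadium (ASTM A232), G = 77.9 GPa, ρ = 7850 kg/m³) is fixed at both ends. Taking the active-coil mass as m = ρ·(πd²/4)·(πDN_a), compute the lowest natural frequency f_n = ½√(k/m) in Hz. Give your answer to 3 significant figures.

k = Gd⁴/(8D³N_a) = (77.9×10³)(2.1⁴)/(8·9.0³·17) = 15.281 N/mm = 15281 N/m
Wire length L = πDN_a = π·9.0·17 = 480.66 mm
m = ρ·(πd²/4)·L = 7850 × 3.4636×10⁻⁶ m² × 0.48066 m = 0.013069 kg
f_n = ½√(k/m) = 0.5·√(15281/0.013069) = 0.5·√(1.1693e+06) = 540.66 Hz

541 Hz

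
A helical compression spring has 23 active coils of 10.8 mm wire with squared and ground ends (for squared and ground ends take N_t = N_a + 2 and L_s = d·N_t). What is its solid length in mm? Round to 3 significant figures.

270 mm

squared and ground ends: N_t = N_a + 2 = 23 + 2 = 25
L_s = d·N_t = 10.8 × 25 = 270 mm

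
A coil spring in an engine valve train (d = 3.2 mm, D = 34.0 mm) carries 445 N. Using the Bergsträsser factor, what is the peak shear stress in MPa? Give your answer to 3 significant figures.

Spring index C = D/d = 34.0/3.2 = 10.6250
K_B = (4C+2)/(4C−3) = 44.500/39.500 = 1.1266
τ₀ = 8FD/(πd³) = 8·445·34.0/(π·3.2³) = 121040/102.94 = 1175.8 MPa
τ_max = K·τ₀ = 1.1266 × 1175.8 = 1324.6 MPa

1320 MPa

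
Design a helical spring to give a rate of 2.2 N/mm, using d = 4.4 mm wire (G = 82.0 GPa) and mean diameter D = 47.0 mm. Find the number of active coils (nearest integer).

N_a = Gd⁴/(8D³k) = (82.0×10³ × 4.4⁴)/(8 × 47.0³ × 2.2)
    = 3.07344e+07 / 1.82728e+06 = 16.82 → 17 coils

17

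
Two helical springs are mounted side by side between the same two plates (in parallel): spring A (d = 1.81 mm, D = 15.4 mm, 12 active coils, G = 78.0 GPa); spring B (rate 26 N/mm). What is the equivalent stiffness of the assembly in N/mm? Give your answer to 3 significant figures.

28.4 N/mm

k_A = Gd⁴/(8D³N_a) = (78.0×10³)(1.81⁴)/(8·15.4³·12) = 2.3877 N/mm
Parallel: k_eq = 2.3877 + 26 = 28.388 N/mm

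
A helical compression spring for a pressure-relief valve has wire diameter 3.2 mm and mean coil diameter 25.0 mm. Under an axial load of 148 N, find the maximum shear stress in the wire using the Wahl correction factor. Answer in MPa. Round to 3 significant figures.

Spring index C = D/d = 25.0/3.2 = 7.8125
K_W = (4C−1)/(4C−4) + 0.615/C = 30.250/27.250 + 0.0787 = 1.1888
τ₀ = 8FD/(πd³) = 8·148·25.0/(π·3.2³) = 29600/102.94 = 287.54 MPa
τ_max = K·τ₀ = 1.1888 × 287.54 = 341.83 MPa

342 MPa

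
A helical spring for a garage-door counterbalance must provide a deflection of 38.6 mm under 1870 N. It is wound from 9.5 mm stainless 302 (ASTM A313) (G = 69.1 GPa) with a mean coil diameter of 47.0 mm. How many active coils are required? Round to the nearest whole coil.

Required rate k = F/δ = 1870/38.6 = 48.446 N/mm
N_a = Gd⁴/(8D³k) = (69.1×10³ × 9.5⁴)/(8 × 47.0³ × 48.446)
    = 5.62824e+08 / 4.02381e+07 = 13.99 → 14 coils

14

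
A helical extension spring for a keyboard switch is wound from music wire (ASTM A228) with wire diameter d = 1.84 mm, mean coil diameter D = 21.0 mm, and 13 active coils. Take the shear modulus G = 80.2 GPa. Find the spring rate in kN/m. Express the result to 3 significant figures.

0.954 kN/m

k = Gd⁴/(8D³N_a) = (80.2×10³ × 1.84⁴) / (8 × 21.0³ × 13)
  = 919275 / 963144 = 0.95445 N/mm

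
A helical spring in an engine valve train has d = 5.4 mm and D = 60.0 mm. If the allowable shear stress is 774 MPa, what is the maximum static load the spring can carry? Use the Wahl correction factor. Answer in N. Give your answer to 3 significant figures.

706 N

C = D/d = 60.0/5.4 = 11.1111
K_W = (4C−1)/(4C−4) + 0.615/C = 43.444/40.444 + 0.0554 = 1.1295
τ_max = K·8FD/(πd³) → F_max = τ_allow·πd³/(8DK)
F_max = 774·π·5.4³/(8·60.0·1.1295) = 3.8289e+05/542.17 = 706.21 N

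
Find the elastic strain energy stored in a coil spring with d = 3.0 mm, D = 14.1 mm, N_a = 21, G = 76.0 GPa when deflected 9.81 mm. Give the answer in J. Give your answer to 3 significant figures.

0.629 J

k = Gd⁴/(8D³N_a) = (76.0×10³)(3.0⁴)/(8·14.1³·21) = 13.072 N/mm
U = ½kδ² = 0.5 × 13.072 × 9.81² = 628.98 N·mm = 0.62898 J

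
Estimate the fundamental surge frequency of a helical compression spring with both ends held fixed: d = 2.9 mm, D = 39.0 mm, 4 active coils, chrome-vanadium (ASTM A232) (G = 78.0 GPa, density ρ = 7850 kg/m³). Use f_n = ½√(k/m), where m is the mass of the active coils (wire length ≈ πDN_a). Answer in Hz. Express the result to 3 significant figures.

k = Gd⁴/(8D³N_a) = (78.0×10³)(2.9⁴)/(8·39.0³·4) = 2.9063 N/mm = 2906.3 N/m
Wire length L = πDN_a = π·39.0·4 = 490.09 mm
m = ρ·(πd²/4)·L = 7850 × 6.6052×10⁻⁶ m² × 0.49009 m = 0.025411 kg
f_n = ½√(k/m) = 0.5·√(2906.3/0.025411) = 0.5·√(1.1437e+05) = 169.09 Hz

169 Hz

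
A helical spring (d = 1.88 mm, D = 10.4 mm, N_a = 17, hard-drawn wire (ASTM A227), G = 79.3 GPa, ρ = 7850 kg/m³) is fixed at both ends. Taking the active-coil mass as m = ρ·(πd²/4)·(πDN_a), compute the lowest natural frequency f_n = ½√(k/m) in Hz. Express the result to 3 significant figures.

k = Gd⁴/(8D³N_a) = (79.3×10³)(1.88⁴)/(8·10.4³·17) = 6.4754 N/mm = 6475.4 N/m
Wire length L = πDN_a = π·10.4·17 = 555.43 mm
m = ρ·(πd²/4)·L = 7850 × 2.7759×10⁻⁶ m² × 0.55543 m = 0.012103 kg
f_n = ½√(k/m) = 0.5·√(6475.4/0.012103) = 0.5·√(5.3501e+05) = 365.72 Hz

366 Hz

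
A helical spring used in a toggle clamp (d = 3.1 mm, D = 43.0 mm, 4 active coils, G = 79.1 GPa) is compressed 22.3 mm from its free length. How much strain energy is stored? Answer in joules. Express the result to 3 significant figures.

k = Gd⁴/(8D³N_a) = (79.1×10³)(3.1⁴)/(8·43.0³·4) = 2.8712 N/mm
U = ½kδ² = 0.5 × 2.8712 × 22.3² = 713.92 N·mm = 0.71392 J

0.714 J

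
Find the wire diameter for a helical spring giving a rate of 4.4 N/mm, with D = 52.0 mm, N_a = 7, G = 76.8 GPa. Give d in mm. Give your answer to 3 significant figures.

4.61 mm

d = (8D³N_a·k / G)^(1/4) = (8·52.0³·7·4.4 / (76.8×10³))^0.25
  = (451.12)^0.25 = 4.6086 mm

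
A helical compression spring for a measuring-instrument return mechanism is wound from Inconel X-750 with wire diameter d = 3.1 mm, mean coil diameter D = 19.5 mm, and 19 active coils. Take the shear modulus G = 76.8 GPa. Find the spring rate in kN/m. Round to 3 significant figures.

6.29 kN/m

k = Gd⁴/(8D³N_a) = (76.8×10³ × 3.1⁴) / (8 × 19.5³ × 19)
  = 7.09264e+06 / 1.12706e+06 = 6.293 N/mm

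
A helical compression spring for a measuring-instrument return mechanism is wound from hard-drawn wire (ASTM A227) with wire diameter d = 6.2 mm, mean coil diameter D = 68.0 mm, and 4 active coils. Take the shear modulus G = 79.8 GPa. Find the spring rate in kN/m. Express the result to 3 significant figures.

11.7 kN/m

k = Gd⁴/(8D³N_a) = (79.8×10³ × 6.2⁴) / (8 × 68.0³ × 4)
  = 1.17915e+08 / 1.00618e+07 = 11.719 N/mm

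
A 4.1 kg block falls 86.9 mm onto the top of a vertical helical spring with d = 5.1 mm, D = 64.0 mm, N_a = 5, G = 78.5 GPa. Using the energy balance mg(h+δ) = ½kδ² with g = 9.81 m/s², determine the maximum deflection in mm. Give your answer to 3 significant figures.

k = Gd⁴/(8D³N_a) = (78.5×10³)(5.1⁴)/(8·64.0³·5) = 5.0647 N/mm
W = mg = 4.1 × 9.81 = 40.221 N
½kδ² − Wδ − Wh = 0 → δ = (W + √(W² + 2kWh))/k
δ = (40.221 + √(1617.7 + 35404.1))/5.0647 = (40.221 + 192.41)/5.0647 = 45.932 mm

45.9 mm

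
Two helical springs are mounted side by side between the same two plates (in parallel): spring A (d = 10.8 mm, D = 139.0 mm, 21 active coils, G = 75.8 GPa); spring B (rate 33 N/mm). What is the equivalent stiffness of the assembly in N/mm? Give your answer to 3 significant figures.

k_A = Gd⁴/(8D³N_a) = (75.8×10³)(10.8⁴)/(8·139.0³·21) = 2.2857 N/mm
Parallel: k_eq = 2.2857 + 33 = 35.286 N/mm

35.3 N/mm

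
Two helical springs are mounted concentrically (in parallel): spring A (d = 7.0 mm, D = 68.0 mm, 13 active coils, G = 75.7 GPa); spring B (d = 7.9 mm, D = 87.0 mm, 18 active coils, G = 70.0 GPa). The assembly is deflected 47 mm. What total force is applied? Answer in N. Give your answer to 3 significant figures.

k_A = Gd⁴/(8D³N_a) = (75.7×10³)(7.0⁴)/(8·68.0³·13) = 5.5581 N/mm
k_B = Gd⁴/(8D³N_a) = (70.0×10³)(7.9⁴)/(8·87.0³·18) = 2.8753 N/mm
Parallel: k_eq = 5.5581 + 2.8753 = 8.4334 N/mm
F = k_eq·δ = 8.4334·47 = 396.37 N

396 N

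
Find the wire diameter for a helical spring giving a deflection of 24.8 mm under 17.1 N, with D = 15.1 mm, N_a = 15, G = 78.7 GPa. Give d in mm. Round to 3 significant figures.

Required rate k = F/δ = 17.1/24.8 = 0.68952 N/mm
d = (8D³N_a·k / G)^(1/4) = (8·15.1³·15·0.68952 / (78.7×10³))^0.25
  = (3.6198)^0.25 = 1.3793 mm

1.38 mm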